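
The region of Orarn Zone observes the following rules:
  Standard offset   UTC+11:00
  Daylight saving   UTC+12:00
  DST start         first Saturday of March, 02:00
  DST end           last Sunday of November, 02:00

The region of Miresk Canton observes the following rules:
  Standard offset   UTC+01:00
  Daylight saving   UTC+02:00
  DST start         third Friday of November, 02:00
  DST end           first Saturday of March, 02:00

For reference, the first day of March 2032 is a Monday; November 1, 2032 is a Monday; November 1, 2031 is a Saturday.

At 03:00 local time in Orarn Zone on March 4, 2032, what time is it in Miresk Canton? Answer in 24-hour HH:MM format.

1 March 2032 is a Monday, so the first Saturday is March 6.
1 November 2032 is a Monday, so Sundays fall on 7, 14, 21, 28; the last is November 28.
Daylight saving runs 6 March – 28 November; March 4, 2032 is outside that window, so Orarn Zone is on standard time at UTC+11:00.
03:00 Orarn Zone − 11h = 16:00 UTC (rolling into the previous day, 3 March 2032).
1 November 2031 is a Saturday, so the first Friday is November 7 and the third is November 21.
1 March 2032 is a Monday, so the first Saturday is March 6.
At the standard offset (UTC+01:00), 16:00 UTC + 1h = 17:00 Miresk Canton standard time.
Daylight saving runs 21 November 2031 – 6 March 2032; the standard-time date in Miresk Canton, March 3, 2032, is inside that window, so Miresk Canton is at UTC+02:00.
16:00 UTC + 2h = 18:00 Miresk Canton.

18:00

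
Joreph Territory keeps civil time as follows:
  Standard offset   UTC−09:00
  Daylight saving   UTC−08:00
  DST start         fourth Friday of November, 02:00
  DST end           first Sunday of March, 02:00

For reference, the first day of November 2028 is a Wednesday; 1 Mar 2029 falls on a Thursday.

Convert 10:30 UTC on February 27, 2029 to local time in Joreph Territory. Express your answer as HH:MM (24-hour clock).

1 November 2028 is a Wednesday, so the first Friday is November 3 and the fourth is November 24.
1 March 2029 is a Thursday, so the first Sunday is March 4.
At the standard offset (UTC−09:00), 10:30 UTC − 9h = 01:30 Joreph Territory standard time.
Daylight saving runs 24 November 2028 – 4 March 2029; the standard-time date in Joreph Territory, February 27, 2029, is inside that window, so Joreph Territory is at UTC−08:00.
10:30 UTC − 8h = 02:30 local.

02:30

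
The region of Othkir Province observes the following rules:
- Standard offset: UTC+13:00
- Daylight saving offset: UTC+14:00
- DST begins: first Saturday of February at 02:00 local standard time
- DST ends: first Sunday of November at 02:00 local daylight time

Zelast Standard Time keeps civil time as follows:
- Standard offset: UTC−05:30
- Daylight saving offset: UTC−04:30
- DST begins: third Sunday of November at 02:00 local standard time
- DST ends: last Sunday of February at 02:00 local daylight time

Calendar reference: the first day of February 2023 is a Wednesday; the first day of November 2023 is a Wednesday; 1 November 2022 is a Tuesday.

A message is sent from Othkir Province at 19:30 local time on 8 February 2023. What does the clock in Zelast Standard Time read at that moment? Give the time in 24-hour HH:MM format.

1 February 2023 is a Wednesday, so the first Saturday is February 4.
1 November 2023 is a Wednesday, so the first Sunday is November 5.
8 February 2023 falls between 4 February and 5 November, so daylight saving is in effect and Othkir Province is at UTC+14:00.
19:30 Othkir Province − 14h = 05:30 UTC.
1 November 2022 is a Tuesday, so the first Sunday is November 6 and the third is November 20.
1 February 2023 is a Wednesday, so Sundays fall on 5, 12, 19, 26; the last is February 26.
At the standard offset (UTC−05:30), 05:30 UTC − 5h30m = 00:00 Zelast Standard Time standard time.
Daylight saving runs 20 November 2022 – 26 February 2023; the standard-time date in Zelast Standard Time, 8 February 2023, is inside that window, so Zelast Standard Time is at UTC−04:30.
05:30 UTC − 4h30m = 01:00 Zelast Standard Time.

01:00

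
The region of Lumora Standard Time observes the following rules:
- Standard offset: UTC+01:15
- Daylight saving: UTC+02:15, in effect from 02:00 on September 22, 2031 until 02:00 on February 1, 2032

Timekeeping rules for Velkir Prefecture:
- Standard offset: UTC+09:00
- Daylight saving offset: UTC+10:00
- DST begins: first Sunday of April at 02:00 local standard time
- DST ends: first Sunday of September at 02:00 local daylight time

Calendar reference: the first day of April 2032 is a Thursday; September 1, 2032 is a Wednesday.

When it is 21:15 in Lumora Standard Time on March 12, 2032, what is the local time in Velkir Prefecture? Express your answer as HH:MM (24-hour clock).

05:00

March 12, 2032 is outside the daylight-saving period (22 September 2031 – 1 February 2032), so Lumora Standard Time is on standard time, UTC+01:15.
21:15 Lumora Standard Time − 1h15m = 20:00 UTC.
1 April 2032 is a Thursday, so the first Sunday is April 4.
1 September 2032 is a Wednesday, so the first Sunday is September 5.
At the standard offset (UTC+09:00), 20:00 UTC + 9h = 05:00 Velkir Prefecture standard time (rolling into the next day, 13 March 2032).
The standard-time date in Velkir Prefecture, March 13, 2032, does not fall between 4 April and 5 September, so daylight saving is not in effect and Velkir Prefecture is at UTC+09:00.
20:00 UTC + 9h = 05:00 Velkir Prefecture (rolling into the next day, 13 March 2032).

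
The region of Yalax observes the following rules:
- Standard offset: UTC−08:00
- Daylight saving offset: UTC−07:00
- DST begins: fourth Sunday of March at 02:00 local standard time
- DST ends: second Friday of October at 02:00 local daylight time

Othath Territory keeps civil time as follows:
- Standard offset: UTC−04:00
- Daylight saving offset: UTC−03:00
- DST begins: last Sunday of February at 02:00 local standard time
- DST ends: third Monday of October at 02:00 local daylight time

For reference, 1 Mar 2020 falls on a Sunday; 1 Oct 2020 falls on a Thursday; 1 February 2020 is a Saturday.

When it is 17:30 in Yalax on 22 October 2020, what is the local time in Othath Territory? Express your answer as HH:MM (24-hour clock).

1 March 2020 is a Sunday, so the first Sunday is March 1 and the fourth is March 22.
1 October 2020 is a Thursday, so the first Friday is October 2 and the second is October 9.
22 October 2020 is outside the daylight-saving period (22 March – 9 October), so Yalax is on standard time, UTC−08:00.
17:30 Yalax + 8h = 01:30 UTC (rolling into the next day, 23 October 2020).
1 February 2020 is a Saturday, so Sundays fall on 2, 9, 16, 23; the last is February 23.
1 October 2020 is a Thursday, so the first Monday is October 5 and the third is October 19.
At the standard offset (UTC−04:00), 01:30 UTC − 4h = 21:30 Othath Territory standard time (rolling into the previous day, 22 October 2020).
The standard-time date in Othath Territory, 22 October 2020, does not fall between 23 February and 19 October, so daylight saving is not in effect and Othath Territory is at UTC−04:00.
01:30 UTC − 4h = 21:30 Othath Territory (rolling into the previous day, 22 October 2020).

21:30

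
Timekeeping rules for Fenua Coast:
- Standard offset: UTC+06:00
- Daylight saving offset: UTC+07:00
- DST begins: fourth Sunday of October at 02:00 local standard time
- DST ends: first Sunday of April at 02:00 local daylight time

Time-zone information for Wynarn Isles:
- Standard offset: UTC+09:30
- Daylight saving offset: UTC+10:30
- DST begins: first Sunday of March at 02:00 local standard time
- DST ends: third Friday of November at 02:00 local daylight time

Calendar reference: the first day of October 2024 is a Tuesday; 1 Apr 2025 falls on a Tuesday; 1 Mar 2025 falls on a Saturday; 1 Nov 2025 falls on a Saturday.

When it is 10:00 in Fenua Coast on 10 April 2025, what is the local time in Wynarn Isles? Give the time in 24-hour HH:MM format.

1 October 2024 is a Tuesday, so the first Sunday is October 6 and the fourth is October 27.
1 April 2025 is a Tuesday, so the first Sunday is April 6.
10 April 2025 is outside the daylight-saving period (27 October 2024 – 6 April 2025), so Fenua Coast is on standard time, UTC+06:00.
10:00 Fenua Coast − 6h = 04:00 UTC.
1 March 2025 is a Saturday, so the first Sunday is March 2.
1 November 2025 is a Saturday, so the first Friday is November 7 and the third is November 21.
At the standard offset (UTC+09:30), 04:00 UTC + 9h30m = 13:30 Wynarn Isles standard time.
Daylight saving runs 2 March – 21 November; the standard-time date in Wynarn Isles, 10 April 2025, is inside that window, so Wynarn Isles is at UTC+10:30.
04:00 UTC + 10h30m = 14:30 Wynarn Isles.

14:30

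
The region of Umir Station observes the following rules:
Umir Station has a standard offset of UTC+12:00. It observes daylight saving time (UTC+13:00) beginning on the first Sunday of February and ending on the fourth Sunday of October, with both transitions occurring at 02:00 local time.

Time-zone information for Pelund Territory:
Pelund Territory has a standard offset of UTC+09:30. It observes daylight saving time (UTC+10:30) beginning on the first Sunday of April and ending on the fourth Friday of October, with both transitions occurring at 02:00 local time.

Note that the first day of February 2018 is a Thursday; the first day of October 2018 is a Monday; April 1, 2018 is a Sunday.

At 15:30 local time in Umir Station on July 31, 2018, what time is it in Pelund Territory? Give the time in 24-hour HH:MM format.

13:00

1 February 2018 is a Thursday, so the first Sunday is February 4.
1 October 2018 is a Monday, so the first Sunday is October 7 and the fourth is October 28.
July 31, 2018 falls between 4 February and 28 October, so daylight saving is in effect and Umir Station is at UTC+13:00.
15:30 Umir Station − 13h = 02:30 UTC.
1 April 2018 is a Sunday, so the first Sunday is April 1.
1 October 2018 is a Monday, so the first Friday is October 5 and the fourth is October 26.
At the standard offset (UTC+09:30), 02:30 UTC + 9h30m = 12:00 Pelund Territory standard time.
The standard-time date in Pelund Territory, July 31, 2018, lies within the daylight-saving period (1 April – 26 October), so Pelund Territory is on daylight time, UTC+10:30.
02:30 UTC + 10h30m = 13:00 Pelund Territory.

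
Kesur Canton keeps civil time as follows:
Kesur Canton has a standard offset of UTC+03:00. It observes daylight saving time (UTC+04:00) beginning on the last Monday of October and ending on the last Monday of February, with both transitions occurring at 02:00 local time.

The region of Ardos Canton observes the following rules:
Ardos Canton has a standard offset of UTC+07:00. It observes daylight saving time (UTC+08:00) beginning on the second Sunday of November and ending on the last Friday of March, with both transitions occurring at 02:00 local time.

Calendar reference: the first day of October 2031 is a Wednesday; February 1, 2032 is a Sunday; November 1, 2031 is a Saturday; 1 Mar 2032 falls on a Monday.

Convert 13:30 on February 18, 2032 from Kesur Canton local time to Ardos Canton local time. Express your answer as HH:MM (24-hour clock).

17:30

1 October 2031 is a Wednesday, so Mondays fall on 6, 13, 20, 27; the last is October 27.
1 February 2032 is a Sunday, so Mondays fall on 2, 9, 16, 23; the last is February 23.
Daylight saving runs 27 October 2031 – 23 February 2032; February 18, 2032 is inside that window, so Kesur Canton is at UTC+04:00.
13:30 Kesur Canton − 4h = 09:30 UTC.
1 November 2031 is a Saturday, so the first Sunday is November 2 and the second is November 9.
1 March 2032 is a Monday, so Fridays fall on 5, 12, 19, 26; the last is March 26.
At the standard offset (UTC+07:00), 09:30 UTC + 7h = 16:30 Ardos Canton standard time.
The standard-time date in Ardos Canton, February 18, 2032, lies within the daylight-saving period (9 November 2031 – 26 March 2032), so Ardos Canton is on daylight time, UTC+08:00.
09:30 UTC + 8h = 17:30 Ardos Canton.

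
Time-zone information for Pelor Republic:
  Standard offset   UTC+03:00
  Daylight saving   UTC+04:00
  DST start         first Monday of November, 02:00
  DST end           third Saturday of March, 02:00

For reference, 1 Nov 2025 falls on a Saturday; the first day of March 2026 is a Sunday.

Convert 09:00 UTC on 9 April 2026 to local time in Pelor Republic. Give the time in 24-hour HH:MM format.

12:00

1 November 2025 is a Saturday, so the first Monday is November 3.
1 March 2026 is a Sunday, so the first Saturday is March 7 and the third is March 21.
At the standard offset (UTC+03:00), 09:00 UTC + 3h = 12:00 Pelor Republic standard time.
The standard-time date in Pelor Republic, 9 April 2026, is outside the daylight-saving period (3 November 2025 – 21 March 2026), so Pelor Republic is on standard time, UTC+03:00.
09:00 UTC + 3h = 12:00 local.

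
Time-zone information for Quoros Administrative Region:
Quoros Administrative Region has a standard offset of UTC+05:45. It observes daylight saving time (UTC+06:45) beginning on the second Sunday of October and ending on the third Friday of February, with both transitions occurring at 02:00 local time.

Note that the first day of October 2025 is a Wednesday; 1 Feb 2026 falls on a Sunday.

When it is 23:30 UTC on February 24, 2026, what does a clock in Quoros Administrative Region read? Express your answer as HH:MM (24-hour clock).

1 October 2025 is a Wednesday, so the first Sunday is October 5 and the second is October 12.
1 February 2026 is a Sunday, so the first Friday is February 6 and the third is February 20.
At the standard offset (UTC+05:45), 23:30 UTC + 5h45m = 05:15 Quoros Administrative Region standard time (rolling into the next day, 25 February 2026).
The standard-time date in Quoros Administrative Region, February 25, 2026, is outside the daylight-saving period (12 October 2025 – 20 February 2026), so Quoros Administrative Region is on standard time, UTC+05:45.
23:30 UTC + 5h45m = 05:15 local (rolling into the next day, 25 February 2026).

05:15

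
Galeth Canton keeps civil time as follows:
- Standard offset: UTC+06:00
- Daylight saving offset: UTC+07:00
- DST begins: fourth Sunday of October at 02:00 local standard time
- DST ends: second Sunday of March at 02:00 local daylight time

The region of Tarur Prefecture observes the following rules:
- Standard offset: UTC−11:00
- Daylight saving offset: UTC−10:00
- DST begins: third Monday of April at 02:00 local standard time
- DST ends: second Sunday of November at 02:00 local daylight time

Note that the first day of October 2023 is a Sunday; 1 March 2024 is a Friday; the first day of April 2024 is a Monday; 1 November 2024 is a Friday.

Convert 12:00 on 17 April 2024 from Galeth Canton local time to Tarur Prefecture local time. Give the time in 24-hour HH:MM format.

1 October 2023 is a Sunday, so the first Sunday is October 1 and the fourth is October 22.
1 March 2024 is a Friday, so the first Sunday is March 3 and the second is March 10.
17 April 2024 is outside the daylight-saving period (22 October 2023 – 10 March 2024), so Galeth Canton is on standard time, UTC+06:00.
12:00 Galeth Canton − 6h = 06:00 UTC.
1 April 2024 is a Monday, so the first Monday is April 1 and the third is April 15.
1 November 2024 is a Friday, so the first Sunday is November 3 and the second is November 10.
At the standard offset (UTC−11:00), 06:00 UTC − 11h = 19:00 Tarur Prefecture standard time (rolling into the previous day, 16 April 2024).
Daylight saving runs 15 April – 10 November; the standard-time date in Tarur Prefecture, 16 April 2024, is inside that window, so Tarur Prefecture is at UTC−10:00.
06:00 UTC − 10h = 20:00 Tarur Prefecture (rolling into the previous day, 16 April 2024).

20:00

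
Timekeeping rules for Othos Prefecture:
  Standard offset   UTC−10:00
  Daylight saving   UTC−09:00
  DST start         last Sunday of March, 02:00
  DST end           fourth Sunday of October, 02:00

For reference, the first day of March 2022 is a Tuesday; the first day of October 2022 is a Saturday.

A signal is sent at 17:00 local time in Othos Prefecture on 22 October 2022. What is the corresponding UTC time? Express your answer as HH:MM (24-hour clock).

1 March 2022 is a Tuesday, so Sundays fall on 6, 13, 20, 27; the last is March 27.
1 October 2022 is a Saturday, so the first Sunday is October 2 and the fourth is October 23.
22 October 2022 lies within the daylight-saving period (27 March – 23 October), so Othos Prefecture is on daylight time, UTC−09:00.
17:00 local + 9h = 02:00 UTC (rolling into the next day, 23 October 2022).

02:00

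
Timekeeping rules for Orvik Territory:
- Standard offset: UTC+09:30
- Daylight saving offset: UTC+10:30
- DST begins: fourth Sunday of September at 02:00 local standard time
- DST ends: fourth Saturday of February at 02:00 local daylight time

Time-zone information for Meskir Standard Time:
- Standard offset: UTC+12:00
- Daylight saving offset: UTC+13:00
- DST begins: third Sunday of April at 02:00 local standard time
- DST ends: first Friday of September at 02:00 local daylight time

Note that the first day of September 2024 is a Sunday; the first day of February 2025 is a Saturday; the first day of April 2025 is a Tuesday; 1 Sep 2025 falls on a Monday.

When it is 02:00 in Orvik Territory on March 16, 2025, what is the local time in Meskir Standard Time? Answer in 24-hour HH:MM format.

04:30

1 September 2024 is a Sunday, so the first Sunday is September 1 and the fourth is September 22.
1 February 2025 is a Saturday, so the first Saturday is February 1 and the fourth is February 22.
March 16, 2025 is outside the daylight-saving period (22 September 2024 – 22 February 2025), so Orvik Territory is on standard time, UTC+09:30.
02:00 Orvik Territory − 9h30m = 16:30 UTC (rolling into the previous day, 15 March 2025).
1 April 2025 is a Tuesday, so the first Sunday is April 6 and the third is April 20.
1 September 2025 is a Monday, so the first Friday is September 5.
At the standard offset (UTC+12:00), 16:30 UTC + 12h = 04:30 Meskir Standard Time standard time (rolling into the next day, 16 March 2025).
The standard-time date in Meskir Standard Time, March 16, 2025, is outside the daylight-saving period (20 April – 5 September), so Meskir Standard Time is on standard time, UTC+12:00.
16:30 UTC + 12h = 04:30 Meskir Standard Time (rolling into the next day, 16 March 2025).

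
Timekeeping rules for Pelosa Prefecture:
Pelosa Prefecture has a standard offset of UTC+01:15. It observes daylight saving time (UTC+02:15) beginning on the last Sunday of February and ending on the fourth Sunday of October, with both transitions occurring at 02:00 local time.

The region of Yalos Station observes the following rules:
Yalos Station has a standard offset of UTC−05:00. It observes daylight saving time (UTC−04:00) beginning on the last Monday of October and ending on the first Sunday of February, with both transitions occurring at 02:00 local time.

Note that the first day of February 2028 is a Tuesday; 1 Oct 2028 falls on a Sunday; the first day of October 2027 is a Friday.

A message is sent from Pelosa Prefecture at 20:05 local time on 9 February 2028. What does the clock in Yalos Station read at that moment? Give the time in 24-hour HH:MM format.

13:50

1 February 2028 is a Tuesday, so Sundays fall on 6, 13, 20, 27; the last is February 27.
1 October 2028 is a Sunday, so the first Sunday is October 1 and the fourth is October 22.
Daylight saving runs 27 February – 22 October; 9 February 2028 is outside that window, so Pelosa Prefecture is on standard time at UTC+01:15.
20:05 Pelosa Prefecture − 1h15m = 18:50 UTC.
1 October 2027 is a Friday, so Mondays fall on 4, 11, 18, 25; the last is October 25.
1 February 2028 is a Tuesday, so the first Sunday is February 6.
At the standard offset (UTC−05:00), 18:50 UTC − 5h = 13:50 Yalos Station standard time.
The standard-time date in Yalos Station, 9 February 2028, does not fall between 25 October 2027 and 6 February 2028, so daylight saving is not in effect and Yalos Station is at UTC−05:00.
18:50 UTC − 5h = 13:50 Yalos Station.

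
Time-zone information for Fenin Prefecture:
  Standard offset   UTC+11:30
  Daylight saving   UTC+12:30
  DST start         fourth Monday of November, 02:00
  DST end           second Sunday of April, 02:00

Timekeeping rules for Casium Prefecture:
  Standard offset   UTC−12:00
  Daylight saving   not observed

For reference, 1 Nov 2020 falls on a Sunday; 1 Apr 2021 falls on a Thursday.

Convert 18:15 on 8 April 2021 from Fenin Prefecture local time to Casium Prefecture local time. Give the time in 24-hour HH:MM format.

1 November 2020 is a Sunday, so the first Monday is November 2 and the fourth is November 23.
1 April 2021 is a Thursday, so the first Sunday is April 4 and the second is April 11.
Daylight saving runs 23 November 2020 – 11 April 2021; 8 April 2021 is inside that window, so Fenin Prefecture is at UTC+12:30.
18:15 Fenin Prefecture − 12h30m = 05:45 UTC.
Casium Prefecture has no daylight saving, so its offset is UTC−12:00 year-round.
05:45 UTC − 12h = 17:45 Casium Prefecture (rolling into the previous day, 7 April 2021).

17:45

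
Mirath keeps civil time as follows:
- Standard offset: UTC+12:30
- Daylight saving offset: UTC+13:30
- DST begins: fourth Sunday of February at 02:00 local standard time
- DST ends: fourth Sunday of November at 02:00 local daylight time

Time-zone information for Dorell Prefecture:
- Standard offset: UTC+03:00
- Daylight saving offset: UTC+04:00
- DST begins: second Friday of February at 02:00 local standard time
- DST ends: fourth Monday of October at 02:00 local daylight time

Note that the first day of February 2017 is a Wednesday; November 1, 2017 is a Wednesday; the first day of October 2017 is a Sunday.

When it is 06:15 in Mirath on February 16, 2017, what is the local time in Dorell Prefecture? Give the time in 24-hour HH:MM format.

21:45

1 February 2017 is a Wednesday, so the first Sunday is February 5 and the fourth is February 26.
1 November 2017 is a Wednesday, so the first Sunday is November 5 and the fourth is November 26.
February 16, 2017 does not fall between 26 February and 26 November, so daylight saving is not in effect and Mirath is at UTC+12:30.
06:15 Mirath − 12h30m = 17:45 UTC (rolling into the previous day, 15 February 2017).
1 February 2017 is a Wednesday, so the first Friday is February 3 and the second is February 10.
1 October 2017 is a Sunday, so the first Monday is October 2 and the fourth is October 23.
At the standard offset (UTC+03:00), 17:45 UTC + 3h = 20:45 Dorell Prefecture standard time.
The standard-time date in Dorell Prefecture, February 15, 2017, falls between 10 February and 23 October, so daylight saving is in effect and Dorell Prefecture is at UTC+04:00.
17:45 UTC + 4h = 21:45 Dorell Prefecture.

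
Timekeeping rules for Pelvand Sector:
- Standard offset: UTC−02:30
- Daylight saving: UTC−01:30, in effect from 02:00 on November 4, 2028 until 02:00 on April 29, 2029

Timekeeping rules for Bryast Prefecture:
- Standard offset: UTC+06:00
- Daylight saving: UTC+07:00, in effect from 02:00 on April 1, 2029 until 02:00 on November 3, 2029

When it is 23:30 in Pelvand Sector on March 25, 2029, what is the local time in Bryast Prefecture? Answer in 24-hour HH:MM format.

March 25, 2029 falls between 4 November 2028 and 29 April 2029, so daylight saving is in effect and Pelvand Sector is at UTC−01:30.
23:30 Pelvand Sector + 1h30m = 01:00 UTC (rolling into the next day, 26 March 2029).
At the standard offset (UTC+06:00), 01:00 UTC + 6h = 07:00 Bryast Prefecture standard time.
The standard-time date in Bryast Prefecture, March 26, 2029, does not fall between 1 April and 3 November, so daylight saving is not in effect and Bryast Prefecture is at UTC+06:00.
01:00 UTC + 6h = 07:00 Bryast Prefecture.

07:00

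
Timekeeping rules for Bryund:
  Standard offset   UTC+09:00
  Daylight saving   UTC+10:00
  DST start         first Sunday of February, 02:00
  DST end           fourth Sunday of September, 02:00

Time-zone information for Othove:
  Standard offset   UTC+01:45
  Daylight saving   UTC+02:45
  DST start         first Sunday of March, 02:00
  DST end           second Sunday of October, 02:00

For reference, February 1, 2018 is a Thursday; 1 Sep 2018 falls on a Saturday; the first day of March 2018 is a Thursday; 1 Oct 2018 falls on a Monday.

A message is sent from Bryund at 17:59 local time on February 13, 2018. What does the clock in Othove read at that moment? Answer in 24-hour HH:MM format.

09:44

1 February 2018 is a Thursday, so the first Sunday is February 4.
1 September 2018 is a Saturday, so the first Sunday is September 2 and the fourth is September 23.
February 13, 2018 lies within the daylight-saving period (4 February – 23 September), so Bryund is on daylight time, UTC+10:00.
17:59 Bryund − 10h = 07:59 UTC.
1 March 2018 is a Thursday, so the first Sunday is March 4.
1 October 2018 is a Monday, so the first Sunday is October 7 and the second is October 14.
At the standard offset (UTC+01:45), 07:59 UTC + 1h45m = 09:44 Othove standard time.
Daylight saving runs 4 March – 14 October; the standard-time date in Othove, February 13, 2018, is outside that window, so Othove is on standard time at UTC+01:45.
07:59 UTC + 1h45m = 09:44 Othove.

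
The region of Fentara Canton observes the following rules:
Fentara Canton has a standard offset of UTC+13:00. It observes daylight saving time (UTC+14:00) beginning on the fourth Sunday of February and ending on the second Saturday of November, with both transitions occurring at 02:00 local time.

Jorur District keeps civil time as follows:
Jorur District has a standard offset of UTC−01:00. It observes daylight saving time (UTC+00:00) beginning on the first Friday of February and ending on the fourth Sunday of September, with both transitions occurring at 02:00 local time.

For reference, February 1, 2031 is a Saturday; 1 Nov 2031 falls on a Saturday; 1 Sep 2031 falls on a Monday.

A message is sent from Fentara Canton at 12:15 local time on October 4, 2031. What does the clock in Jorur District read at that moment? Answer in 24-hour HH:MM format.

1 February 2031 is a Saturday, so the first Sunday is February 2 and the fourth is February 23.
1 November 2031 is a Saturday, so the first Saturday is November 1 and the second is November 8.
October 4, 2031 lies within the daylight-saving period (23 February – 8 November), so Fentara Canton is on daylight time, UTC+14:00.
12:15 Fentara Canton − 14h = 22:15 UTC (rolling into the previous day, 3 October 2031).
1 February 2031 is a Saturday, so the first Friday is February 7.
1 September 2031 is a Monday, so the first Sunday is September 7 and the fourth is September 28.
At the standard offset (UTC−01:00), 22:15 UTC − 1h = 21:15 Jorur District standard time.
Daylight saving runs 7 February – 28 September; the standard-time date in Jorur District, October 3, 2031, is outside that window, so Jorur District is on standard time at UTC−01:00.
22:15 UTC − 1h = 21:15 Jorur District.

21:15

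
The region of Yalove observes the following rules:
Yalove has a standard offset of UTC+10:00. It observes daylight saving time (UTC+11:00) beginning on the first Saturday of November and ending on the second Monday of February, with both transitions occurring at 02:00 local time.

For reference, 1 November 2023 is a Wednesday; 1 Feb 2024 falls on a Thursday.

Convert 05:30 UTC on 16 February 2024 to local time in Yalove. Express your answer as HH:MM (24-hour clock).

1 November 2023 is a Wednesday, so the first Saturday is November 4.
1 February 2024 is a Thursday, so the first Monday is February 5 and the second is February 12.
At the standard offset (UTC+10:00), 05:30 UTC + 10h = 15:30 Yalove standard time.
The standard-time date in Yalove, 16 February 2024, is outside the daylight-saving period (4 November 2023 – 12 February 2024), so Yalove is on standard time, UTC+10:00.
05:30 UTC + 10h = 15:30 local.

15:30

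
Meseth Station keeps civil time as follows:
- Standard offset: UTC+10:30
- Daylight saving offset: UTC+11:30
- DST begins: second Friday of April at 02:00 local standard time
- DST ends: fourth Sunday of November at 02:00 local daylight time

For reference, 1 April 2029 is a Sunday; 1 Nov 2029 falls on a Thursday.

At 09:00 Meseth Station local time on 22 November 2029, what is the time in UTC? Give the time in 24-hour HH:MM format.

21:30

1 April 2029 is a Sunday, so the first Friday is April 6 and the second is April 13.
1 November 2029 is a Thursday, so the first Sunday is November 4 and the fourth is November 25.
22 November 2029 falls between 13 April and 25 November, so daylight saving is in effect and Meseth Station is at UTC+11:30.
09:00 local − 11h30m = 21:30 UTC (rolling into the previous day, 21 November 2029).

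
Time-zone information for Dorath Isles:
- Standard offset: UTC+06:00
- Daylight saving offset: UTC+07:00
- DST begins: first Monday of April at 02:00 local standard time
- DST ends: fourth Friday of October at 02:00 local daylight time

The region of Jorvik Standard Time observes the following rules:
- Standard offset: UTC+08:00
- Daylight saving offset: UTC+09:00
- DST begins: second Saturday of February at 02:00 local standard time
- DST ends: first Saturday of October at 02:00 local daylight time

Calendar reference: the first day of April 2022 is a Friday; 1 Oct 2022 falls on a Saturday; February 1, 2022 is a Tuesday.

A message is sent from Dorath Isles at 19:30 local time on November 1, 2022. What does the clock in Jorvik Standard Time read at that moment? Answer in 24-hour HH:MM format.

1 April 2022 is a Friday, so the first Monday is April 4.
1 October 2022 is a Saturday, so the first Friday is October 7 and the fourth is October 28.
November 1, 2022 is outside the daylight-saving period (4 April – 28 October), so Dorath Isles is on standard time, UTC+06:00.
19:30 Dorath Isles − 6h = 13:30 UTC.
1 February 2022 is a Tuesday, so the first Saturday is February 5 and the second is February 12.
1 October 2022 is a Saturday, so the first Saturday is October 1.
At the standard offset (UTC+08:00), 13:30 UTC + 8h = 21:30 Jorvik Standard Time standard time.
The standard-time date in Jorvik Standard Time, November 1, 2022, does not fall between 12 February and 1 October, so daylight saving is not in effect and Jorvik Standard Time is at UTC+08:00.
13:30 UTC + 8h = 21:30 Jorvik Standard Time.

21:30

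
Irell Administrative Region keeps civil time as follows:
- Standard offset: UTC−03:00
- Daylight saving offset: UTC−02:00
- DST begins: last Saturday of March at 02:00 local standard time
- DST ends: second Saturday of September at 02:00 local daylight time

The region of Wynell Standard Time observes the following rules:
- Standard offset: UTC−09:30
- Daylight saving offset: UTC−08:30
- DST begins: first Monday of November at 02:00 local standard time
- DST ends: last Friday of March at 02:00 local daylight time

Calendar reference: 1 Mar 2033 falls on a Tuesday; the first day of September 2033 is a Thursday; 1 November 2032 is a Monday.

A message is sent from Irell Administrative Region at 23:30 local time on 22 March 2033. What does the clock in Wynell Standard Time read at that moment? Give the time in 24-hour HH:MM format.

1 March 2033 is a Tuesday, so Saturdays fall on 5, 12, 19, 26; the last is March 26.
1 September 2033 is a Thursday, so the first Saturday is September 3 and the second is September 10.
22 March 2033 is outside the daylight-saving period (26 March – 10 September), so Irell Administrative Region is on standard time, UTC−03:00.
23:30 Irell Administrative Region + 3h = 02:30 UTC (rolling into the next day, 23 March 2033).
1 November 2032 is a Monday, so the first Monday is November 1.
1 March 2033 is a Tuesday, so Fridays fall on 4, 11, 18, 25; the last is March 25.
At the standard offset (UTC−09:30), 02:30 UTC − 9h30m = 17:00 Wynell Standard Time standard time (rolling into the previous day, 22 March 2033).
The standard-time date in Wynell Standard Time, 22 March 2033, falls between 1 November 2032 and 25 March 2033, so daylight saving is in effect and Wynell Standard Time is at UTC−08:30.
02:30 UTC − 8h30m = 18:00 Wynell Standard Time (rolling into the previous day, 22 March 2033).

18:00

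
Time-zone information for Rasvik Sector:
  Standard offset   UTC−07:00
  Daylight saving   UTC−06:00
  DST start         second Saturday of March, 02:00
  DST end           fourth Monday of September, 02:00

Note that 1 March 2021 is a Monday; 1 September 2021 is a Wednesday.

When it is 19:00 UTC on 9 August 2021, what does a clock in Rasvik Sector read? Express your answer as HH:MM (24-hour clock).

13:00

1 March 2021 is a Monday, so the first Saturday is March 6 and the second is March 13.
1 September 2021 is a Wednesday, so the first Monday is September 6 and the fourth is September 27.
At the standard offset (UTC−07:00), 19:00 UTC − 7h = 12:00 Rasvik Sector standard time.
The standard-time date in Rasvik Sector, 9 August 2021, falls between 13 March and 27 September, so daylight saving is in effect and Rasvik Sector is at UTC−06:00.
19:00 UTC − 6h = 13:00 local.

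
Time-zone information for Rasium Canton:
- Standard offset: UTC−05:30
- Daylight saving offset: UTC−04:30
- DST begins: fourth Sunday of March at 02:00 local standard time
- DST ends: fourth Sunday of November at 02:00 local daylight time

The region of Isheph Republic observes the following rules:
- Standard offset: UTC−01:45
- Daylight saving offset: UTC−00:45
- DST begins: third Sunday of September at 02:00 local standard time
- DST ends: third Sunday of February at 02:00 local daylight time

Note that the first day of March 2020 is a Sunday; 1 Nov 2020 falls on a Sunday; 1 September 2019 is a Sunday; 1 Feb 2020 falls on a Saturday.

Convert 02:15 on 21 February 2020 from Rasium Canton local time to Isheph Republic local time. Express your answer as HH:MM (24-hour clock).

1 March 2020 is a Sunday, so the first Sunday is March 1 and the fourth is March 22.
1 November 2020 is a Sunday, so the first Sunday is November 1 and the fourth is November 22.
Daylight saving runs 22 March – 22 November; 21 February 2020 is outside that window, so Rasium Canton is on standard time at UTC−05:30.
02:15 Rasium Canton + 5h30m = 07:45 UTC.
1 September 2019 is a Sunday, so the first Sunday is September 1 and the third is September 15.
1 February 2020 is a Saturday, so the first Sunday is February 2 and the third is February 16.
At the standard offset (UTC−01:45), 07:45 UTC − 1h45m = 06:00 Isheph Republic standard time.
The standard-time date in Isheph Republic, 21 February 2020, does not fall between 15 September 2019 and 16 February 2020, so daylight saving is not in effect and Isheph Republic is at UTC−01:45.
07:45 UTC − 1h45m = 06:00 Isheph Republic.

06:00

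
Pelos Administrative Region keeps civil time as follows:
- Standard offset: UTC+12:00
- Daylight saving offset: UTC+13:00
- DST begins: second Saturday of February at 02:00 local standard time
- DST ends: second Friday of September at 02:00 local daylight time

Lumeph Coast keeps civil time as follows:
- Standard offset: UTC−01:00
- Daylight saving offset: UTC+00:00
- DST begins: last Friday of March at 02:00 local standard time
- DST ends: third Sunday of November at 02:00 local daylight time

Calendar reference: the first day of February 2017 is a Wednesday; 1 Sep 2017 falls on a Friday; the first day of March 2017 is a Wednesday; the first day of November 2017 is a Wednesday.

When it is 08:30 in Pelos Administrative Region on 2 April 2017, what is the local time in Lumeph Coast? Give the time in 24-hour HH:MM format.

19:30

1 February 2017 is a Wednesday, so the first Saturday is February 4 and the second is February 11.
1 September 2017 is a Friday, so the first Friday is September 1 and the second is September 8.
2 April 2017 lies within the daylight-saving period (11 February – 8 September), so Pelos Administrative Region is on daylight time, UTC+13:00.
08:30 Pelos Administrative Region − 13h = 19:30 UTC (rolling into the previous day, 1 April 2017).
1 March 2017 is a Wednesday, so Fridays fall on 3, 10, 17, 24, 31; the last is March 31.
1 November 2017 is a Wednesday, so the first Sunday is November 5 and the third is November 19.
At the standard offset (UTC−01:00), 19:30 UTC − 1h = 18:30 Lumeph Coast standard time.
Daylight saving runs 31 March – 19 November; the standard-time date in Lumeph Coast, 1 April 2017, is inside that window, so Lumeph Coast is at UTC+00:00.
19:30 UTC + 0h = 19:30 Lumeph Coast.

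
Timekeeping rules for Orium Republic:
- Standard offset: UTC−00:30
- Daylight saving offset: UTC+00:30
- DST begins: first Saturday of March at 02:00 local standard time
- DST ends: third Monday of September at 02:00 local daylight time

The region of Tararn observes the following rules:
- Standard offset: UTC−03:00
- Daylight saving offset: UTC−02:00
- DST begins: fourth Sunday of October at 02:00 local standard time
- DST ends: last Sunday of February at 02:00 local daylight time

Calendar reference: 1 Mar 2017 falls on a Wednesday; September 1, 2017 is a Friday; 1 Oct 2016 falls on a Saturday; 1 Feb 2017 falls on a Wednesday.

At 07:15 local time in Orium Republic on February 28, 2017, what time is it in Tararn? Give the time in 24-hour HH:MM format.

04:45

1 March 2017 is a Wednesday, so the first Saturday is March 4.
1 September 2017 is a Friday, so the first Monday is September 4 and the third is September 18.
Daylight saving runs 4 March – 18 September; February 28, 2017 is outside that window, so Orium Republic is on standard time at UTC−00:30.
07:15 Orium Republic + 0h30m = 07:45 UTC.
1 October 2016 is a Saturday, so the first Sunday is October 2 and the fourth is October 23.
1 February 2017 is a Wednesday, so Sundays fall on 5, 12, 19, 26; the last is February 26.
At the standard offset (UTC−03:00), 07:45 UTC − 3h = 04:45 Tararn standard time.
The standard-time date in Tararn, February 28, 2017, is outside the daylight-saving period (23 October 2016 – 26 February 2017), so Tararn is on standard time, UTC−03:00.
07:45 UTC − 3h = 04:45 Tararn.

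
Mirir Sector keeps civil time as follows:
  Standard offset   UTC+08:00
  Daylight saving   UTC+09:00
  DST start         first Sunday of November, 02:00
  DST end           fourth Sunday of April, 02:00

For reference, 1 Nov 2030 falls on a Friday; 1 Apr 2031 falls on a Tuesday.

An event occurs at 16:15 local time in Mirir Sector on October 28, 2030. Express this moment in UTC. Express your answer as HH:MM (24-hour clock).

1 November 2030 is a Friday, so the first Sunday is November 3.
1 April 2031 is a Tuesday, so the first Sunday is April 6 and the fourth is April 27.
October 28, 2030 is outside the daylight-saving period (3 November 2030 – 27 April 2031), so Mirir Sector is on standard time, UTC+08:00.
16:15 local − 8h = 08:15 UTC.

08:15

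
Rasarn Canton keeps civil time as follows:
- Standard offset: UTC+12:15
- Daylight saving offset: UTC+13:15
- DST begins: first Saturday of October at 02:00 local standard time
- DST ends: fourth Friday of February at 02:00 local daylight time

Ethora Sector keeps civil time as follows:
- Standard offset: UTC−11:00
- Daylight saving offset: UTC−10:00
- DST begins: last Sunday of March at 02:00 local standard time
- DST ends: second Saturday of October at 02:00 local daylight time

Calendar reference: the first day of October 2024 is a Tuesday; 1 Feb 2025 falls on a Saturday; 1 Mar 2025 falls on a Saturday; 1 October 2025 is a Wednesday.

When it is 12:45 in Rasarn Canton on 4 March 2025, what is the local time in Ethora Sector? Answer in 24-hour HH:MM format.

13:30

1 October 2024 is a Tuesday, so the first Saturday is October 5.
1 February 2025 is a Saturday, so the first Friday is February 7 and the fourth is February 28.
4 March 2025 does not fall between 5 October 2024 and 28 February 2025, so daylight saving is not in effect and Rasarn Canton is at UTC+12:15.
12:45 Rasarn Canton − 12h15m = 00:30 UTC.
1 March 2025 is a Saturday, so Sundays fall on 2, 9, 16, 23, 30; the last is March 30.
1 October 2025 is a Wednesday, so the first Saturday is October 4 and the second is October 11.
At the standard offset (UTC−11:00), 00:30 UTC − 11h = 13:30 Ethora Sector standard time (rolling into the previous day, 3 March 2025).
The standard-time date in Ethora Sector, 3 March 2025, does not fall between 30 March and 11 October, so daylight saving is not in effect and Ethora Sector is at UTC−11:00.
00:30 UTC − 11h = 13:30 Ethora Sector (rolling into the previous day, 3 March 2025).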